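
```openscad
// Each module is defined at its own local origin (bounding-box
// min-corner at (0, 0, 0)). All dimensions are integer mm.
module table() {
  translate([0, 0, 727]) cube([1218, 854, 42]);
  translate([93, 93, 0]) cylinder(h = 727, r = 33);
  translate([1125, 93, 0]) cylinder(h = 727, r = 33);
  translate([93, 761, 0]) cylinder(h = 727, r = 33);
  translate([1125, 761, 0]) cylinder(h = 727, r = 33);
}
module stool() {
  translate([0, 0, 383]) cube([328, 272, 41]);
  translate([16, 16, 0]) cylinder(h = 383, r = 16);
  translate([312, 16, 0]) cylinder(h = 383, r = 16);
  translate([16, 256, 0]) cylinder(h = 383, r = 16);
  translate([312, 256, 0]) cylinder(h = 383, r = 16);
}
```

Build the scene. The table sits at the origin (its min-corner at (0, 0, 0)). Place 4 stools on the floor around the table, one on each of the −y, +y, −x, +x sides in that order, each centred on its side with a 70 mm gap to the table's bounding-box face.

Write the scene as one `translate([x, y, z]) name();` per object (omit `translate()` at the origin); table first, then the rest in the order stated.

table();
translate([445, -342, 0]) stool();
translate([445, 924, 0]) stool();
translate([-398, 291, 0]) stool();
translate([1288, 291, 0]) stool();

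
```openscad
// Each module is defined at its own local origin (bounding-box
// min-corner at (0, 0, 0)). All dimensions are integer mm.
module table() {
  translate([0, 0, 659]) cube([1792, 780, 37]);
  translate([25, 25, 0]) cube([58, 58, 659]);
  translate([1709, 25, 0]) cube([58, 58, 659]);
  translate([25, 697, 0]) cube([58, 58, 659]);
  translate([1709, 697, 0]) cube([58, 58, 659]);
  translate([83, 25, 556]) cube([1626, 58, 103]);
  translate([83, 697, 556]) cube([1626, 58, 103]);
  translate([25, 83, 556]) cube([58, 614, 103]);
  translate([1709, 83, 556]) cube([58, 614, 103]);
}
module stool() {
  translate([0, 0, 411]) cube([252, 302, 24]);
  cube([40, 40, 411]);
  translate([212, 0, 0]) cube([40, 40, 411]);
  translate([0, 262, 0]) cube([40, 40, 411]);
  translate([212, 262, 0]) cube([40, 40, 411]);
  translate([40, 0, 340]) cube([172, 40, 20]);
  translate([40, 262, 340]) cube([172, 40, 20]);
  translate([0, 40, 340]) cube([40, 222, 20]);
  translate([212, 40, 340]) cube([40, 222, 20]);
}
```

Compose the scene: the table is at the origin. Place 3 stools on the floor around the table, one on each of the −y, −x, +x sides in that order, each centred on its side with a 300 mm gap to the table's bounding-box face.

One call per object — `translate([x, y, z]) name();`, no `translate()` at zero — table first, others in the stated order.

table();
translate([770, -602, 0]) stool();
translate([-552, 239, 0]) stool();
translate([2092, 239, 0]) stool();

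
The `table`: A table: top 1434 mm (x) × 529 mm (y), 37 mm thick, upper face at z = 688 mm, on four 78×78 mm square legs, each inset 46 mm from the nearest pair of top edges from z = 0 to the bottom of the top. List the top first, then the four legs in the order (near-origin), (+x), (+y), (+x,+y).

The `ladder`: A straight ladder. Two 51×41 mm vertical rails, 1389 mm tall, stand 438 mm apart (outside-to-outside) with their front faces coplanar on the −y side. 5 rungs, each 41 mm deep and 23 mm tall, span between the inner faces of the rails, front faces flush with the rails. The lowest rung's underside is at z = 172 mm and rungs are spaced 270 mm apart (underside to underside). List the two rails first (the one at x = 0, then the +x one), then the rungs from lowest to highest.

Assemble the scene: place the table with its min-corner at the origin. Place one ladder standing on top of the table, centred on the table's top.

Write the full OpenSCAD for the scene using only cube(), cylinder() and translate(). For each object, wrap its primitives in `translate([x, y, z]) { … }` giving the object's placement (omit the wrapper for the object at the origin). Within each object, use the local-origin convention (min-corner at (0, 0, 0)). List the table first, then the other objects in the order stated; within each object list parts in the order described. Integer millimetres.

translate([0, 0, 651]) cube([1434, 529, 37]);
translate([46, 46, 0]) cube([78, 78, 651]);
translate([1310, 46, 0]) cube([78, 78, 651]);
translate([46, 405, 0]) cube([78, 78, 651]);
translate([1310, 405, 0]) cube([78, 78, 651]);
translate([498, 244, 688]) {
  cube([51, 41, 1389]);
  translate([387, 0, 0]) cube([51, 41, 1389]);
  translate([51, 0, 172]) cube([336, 41, 23]);
  translate([51, 0, 442]) cube([336, 41, 23]);
  translate([51, 0, 712]) cube([336, 41, 23]);
  translate([51, 0, 982]) cube([336, 41, 23]);
  translate([51, 0, 1252]) cube([336, 41, 23]);
}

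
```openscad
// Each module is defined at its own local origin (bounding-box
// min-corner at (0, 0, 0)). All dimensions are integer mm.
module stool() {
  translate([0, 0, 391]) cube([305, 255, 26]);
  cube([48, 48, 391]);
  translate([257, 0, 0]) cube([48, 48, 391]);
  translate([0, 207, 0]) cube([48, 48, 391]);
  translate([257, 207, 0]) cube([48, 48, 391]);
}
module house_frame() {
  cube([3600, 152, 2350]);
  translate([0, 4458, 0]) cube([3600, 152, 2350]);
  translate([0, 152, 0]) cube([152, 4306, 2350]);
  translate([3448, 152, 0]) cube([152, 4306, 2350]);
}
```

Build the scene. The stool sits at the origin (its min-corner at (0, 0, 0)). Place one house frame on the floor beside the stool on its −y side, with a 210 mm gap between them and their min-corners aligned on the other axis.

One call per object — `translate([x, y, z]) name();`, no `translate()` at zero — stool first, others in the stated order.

stool();
translate([0, -4820, 0]) house_frame();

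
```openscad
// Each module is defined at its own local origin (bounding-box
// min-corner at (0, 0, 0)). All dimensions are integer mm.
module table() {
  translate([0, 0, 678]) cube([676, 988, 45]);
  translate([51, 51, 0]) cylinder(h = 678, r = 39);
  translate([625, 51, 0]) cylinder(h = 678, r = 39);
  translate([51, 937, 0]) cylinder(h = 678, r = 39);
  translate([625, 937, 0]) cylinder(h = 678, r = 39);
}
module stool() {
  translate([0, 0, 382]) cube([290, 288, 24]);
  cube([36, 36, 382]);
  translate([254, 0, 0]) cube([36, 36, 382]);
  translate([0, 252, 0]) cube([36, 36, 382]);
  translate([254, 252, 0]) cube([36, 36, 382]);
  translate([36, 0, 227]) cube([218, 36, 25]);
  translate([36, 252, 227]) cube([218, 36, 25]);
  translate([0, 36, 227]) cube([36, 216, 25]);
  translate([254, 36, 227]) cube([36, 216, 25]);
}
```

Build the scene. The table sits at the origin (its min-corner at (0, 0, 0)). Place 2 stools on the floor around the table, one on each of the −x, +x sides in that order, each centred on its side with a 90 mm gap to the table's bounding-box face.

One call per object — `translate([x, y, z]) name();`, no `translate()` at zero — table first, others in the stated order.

table();
translate([-380, 350, 0]) stool();
translate([766, 350, 0]) stool();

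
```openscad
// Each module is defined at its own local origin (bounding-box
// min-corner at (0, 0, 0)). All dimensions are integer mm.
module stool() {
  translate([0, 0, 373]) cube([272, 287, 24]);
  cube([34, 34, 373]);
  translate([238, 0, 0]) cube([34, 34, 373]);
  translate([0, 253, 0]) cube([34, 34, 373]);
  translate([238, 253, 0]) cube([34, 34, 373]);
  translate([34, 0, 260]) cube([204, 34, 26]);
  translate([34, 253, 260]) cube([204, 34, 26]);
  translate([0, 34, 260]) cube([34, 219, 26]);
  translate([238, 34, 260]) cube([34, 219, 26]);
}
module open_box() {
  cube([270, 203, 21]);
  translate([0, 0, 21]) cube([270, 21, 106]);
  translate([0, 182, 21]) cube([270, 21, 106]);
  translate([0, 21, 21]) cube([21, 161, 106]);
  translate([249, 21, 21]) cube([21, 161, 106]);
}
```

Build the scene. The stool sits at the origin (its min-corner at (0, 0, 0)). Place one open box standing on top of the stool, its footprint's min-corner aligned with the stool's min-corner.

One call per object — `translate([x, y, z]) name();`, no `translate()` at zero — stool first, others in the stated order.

stool();
translate([0, 0, 397]) open_box();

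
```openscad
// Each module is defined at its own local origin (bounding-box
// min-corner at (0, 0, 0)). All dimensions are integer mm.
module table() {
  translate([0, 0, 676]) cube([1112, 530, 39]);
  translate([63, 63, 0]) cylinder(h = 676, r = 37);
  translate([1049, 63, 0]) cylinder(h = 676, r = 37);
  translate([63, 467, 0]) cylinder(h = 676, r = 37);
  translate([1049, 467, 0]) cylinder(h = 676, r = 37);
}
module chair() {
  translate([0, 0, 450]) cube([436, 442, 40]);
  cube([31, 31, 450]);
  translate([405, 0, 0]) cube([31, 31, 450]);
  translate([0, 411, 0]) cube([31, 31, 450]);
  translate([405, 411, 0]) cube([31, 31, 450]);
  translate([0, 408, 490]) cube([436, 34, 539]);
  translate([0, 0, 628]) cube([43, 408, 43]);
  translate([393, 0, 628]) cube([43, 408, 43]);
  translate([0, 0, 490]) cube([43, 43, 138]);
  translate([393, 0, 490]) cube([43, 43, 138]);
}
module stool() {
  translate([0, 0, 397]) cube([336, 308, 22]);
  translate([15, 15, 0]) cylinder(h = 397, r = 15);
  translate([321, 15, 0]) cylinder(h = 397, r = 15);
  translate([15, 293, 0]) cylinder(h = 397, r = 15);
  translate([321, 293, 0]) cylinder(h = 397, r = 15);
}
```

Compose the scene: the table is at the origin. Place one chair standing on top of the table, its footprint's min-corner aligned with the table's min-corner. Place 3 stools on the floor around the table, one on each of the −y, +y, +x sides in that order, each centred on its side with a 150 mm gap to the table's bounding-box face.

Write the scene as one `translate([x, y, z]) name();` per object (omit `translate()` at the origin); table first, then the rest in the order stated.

table();
translate([0, 0, 715]) chair();
translate([388, -458, 0]) stool();
translate([388, 680, 0]) stool();
translate([1262, 111, 0]) stool();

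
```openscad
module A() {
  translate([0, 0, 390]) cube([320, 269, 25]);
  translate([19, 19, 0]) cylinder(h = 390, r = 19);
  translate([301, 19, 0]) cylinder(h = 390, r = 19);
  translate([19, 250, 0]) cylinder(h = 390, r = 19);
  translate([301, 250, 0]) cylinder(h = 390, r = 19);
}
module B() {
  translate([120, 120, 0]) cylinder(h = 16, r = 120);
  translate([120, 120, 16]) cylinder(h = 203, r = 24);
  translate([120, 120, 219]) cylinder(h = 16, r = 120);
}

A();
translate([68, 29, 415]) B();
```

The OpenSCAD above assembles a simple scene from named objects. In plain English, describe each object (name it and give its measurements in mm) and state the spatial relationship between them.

A is a four-legged stool. The seat is a 320×269×25 mm slab whose top surface is at z = 415 mm; four round legs, each 38 mm in diameter, run from the floor (z = 0) to the underside of the seat, each leg's axis is inset half a diameter from the nearest pair of seat edges (so the leg's bounding box is flush with the corner).

B is a spool: two coaxial disc flanges of radius 120 mm and thickness 16 mm, joined by a core cylinder of radius 24 mm and height 203 mm. The lower flange rests on z = 0 and the three cylinders share a vertical axis.

The spool is on top of the stool.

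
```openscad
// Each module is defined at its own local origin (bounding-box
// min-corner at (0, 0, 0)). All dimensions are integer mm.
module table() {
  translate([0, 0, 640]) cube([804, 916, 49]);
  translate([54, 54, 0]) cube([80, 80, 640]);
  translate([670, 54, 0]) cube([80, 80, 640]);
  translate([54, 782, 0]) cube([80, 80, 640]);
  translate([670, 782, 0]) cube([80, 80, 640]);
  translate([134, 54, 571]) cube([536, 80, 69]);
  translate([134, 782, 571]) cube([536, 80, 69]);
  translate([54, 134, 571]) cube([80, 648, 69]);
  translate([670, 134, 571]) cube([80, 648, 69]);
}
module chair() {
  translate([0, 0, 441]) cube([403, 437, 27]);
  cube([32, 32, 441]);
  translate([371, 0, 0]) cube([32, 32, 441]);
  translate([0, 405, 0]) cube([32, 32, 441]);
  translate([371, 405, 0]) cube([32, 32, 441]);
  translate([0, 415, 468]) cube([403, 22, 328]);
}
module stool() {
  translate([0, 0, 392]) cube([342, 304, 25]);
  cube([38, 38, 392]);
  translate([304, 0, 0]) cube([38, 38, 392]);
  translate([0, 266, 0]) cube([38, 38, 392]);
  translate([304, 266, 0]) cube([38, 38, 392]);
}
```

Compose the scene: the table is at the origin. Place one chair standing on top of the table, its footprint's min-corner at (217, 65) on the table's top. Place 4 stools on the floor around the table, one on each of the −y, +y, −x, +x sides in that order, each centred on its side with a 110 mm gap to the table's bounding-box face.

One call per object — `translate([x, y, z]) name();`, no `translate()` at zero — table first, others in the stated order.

table();
translate([217, 65, 689]) chair();
translate([231, -414, 0]) stool();
translate([231, 1026, 0]) stool();
translate([-452, 306, 0]) stool();
translate([914, 306, 0]) stool();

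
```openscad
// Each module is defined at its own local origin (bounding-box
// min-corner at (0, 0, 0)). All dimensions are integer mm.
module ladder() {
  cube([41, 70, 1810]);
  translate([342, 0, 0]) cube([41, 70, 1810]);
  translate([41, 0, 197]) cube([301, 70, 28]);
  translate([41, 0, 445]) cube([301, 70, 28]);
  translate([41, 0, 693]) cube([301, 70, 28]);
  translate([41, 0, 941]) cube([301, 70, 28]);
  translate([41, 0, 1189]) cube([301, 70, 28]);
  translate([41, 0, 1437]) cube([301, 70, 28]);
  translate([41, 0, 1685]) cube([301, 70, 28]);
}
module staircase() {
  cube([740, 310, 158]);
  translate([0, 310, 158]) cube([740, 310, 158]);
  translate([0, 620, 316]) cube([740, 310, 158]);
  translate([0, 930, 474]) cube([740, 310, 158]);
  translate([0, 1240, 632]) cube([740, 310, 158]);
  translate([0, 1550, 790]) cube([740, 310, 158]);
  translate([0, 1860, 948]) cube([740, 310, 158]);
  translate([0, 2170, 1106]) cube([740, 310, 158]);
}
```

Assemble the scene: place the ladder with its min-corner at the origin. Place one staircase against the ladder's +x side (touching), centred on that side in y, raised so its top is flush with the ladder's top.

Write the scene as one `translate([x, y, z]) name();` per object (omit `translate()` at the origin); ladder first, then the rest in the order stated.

ladder();
translate([383, -1205, 546]) staircase();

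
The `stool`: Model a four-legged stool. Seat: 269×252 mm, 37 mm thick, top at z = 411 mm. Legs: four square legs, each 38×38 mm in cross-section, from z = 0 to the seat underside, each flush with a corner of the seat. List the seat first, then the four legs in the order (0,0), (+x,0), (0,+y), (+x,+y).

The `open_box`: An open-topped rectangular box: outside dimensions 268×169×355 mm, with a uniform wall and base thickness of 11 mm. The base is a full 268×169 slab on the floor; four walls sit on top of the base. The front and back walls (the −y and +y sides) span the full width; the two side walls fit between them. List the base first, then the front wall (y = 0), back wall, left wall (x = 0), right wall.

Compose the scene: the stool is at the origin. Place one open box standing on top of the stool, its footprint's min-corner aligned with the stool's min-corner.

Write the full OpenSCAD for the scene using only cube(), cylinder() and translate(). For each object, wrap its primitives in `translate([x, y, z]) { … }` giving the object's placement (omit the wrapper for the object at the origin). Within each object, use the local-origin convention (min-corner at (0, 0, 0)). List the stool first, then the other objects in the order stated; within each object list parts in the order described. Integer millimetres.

translate([0, 0, 374]) cube([269, 252, 37]);
cube([38, 38, 374]);
translate([231, 0, 0]) cube([38, 38, 374]);
translate([0, 214, 0]) cube([38, 38, 374]);
translate([231, 214, 0]) cube([38, 38, 374]);
translate([0, 0, 411]) {
  cube([268, 169, 11]);
  translate([0, 0, 11]) cube([268, 11, 344]);
  translate([0, 158, 11]) cube([268, 11, 344]);
  translate([0, 11, 11]) cube([11, 147, 344]);
  translate([257, 11, 11]) cube([11, 147, 344]);
}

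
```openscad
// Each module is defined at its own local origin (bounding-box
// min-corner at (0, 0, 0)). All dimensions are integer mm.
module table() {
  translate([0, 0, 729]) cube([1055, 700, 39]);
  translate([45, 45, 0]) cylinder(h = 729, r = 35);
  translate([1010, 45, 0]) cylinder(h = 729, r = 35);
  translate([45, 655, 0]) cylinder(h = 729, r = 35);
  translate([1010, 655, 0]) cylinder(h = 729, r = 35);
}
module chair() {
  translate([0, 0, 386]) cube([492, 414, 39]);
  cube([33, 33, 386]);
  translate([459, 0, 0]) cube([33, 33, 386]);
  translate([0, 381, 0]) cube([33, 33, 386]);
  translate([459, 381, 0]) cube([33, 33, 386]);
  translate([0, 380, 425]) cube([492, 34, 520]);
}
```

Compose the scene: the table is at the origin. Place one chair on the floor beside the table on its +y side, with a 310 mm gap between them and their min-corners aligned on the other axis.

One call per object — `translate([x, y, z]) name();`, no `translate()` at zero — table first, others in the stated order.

table();
translate([0, 1010, 0]) chair();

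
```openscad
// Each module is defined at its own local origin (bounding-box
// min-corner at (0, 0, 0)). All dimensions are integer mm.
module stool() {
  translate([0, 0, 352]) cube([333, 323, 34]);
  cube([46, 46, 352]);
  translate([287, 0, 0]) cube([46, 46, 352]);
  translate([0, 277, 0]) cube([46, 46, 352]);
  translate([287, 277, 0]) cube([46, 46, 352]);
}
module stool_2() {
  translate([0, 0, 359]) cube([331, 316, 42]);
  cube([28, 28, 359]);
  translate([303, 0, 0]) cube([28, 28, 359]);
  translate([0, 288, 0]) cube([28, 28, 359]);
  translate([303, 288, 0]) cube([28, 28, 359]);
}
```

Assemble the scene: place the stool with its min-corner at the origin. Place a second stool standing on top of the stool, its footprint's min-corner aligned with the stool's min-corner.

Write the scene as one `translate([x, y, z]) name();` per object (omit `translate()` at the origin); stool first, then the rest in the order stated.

stool();
translate([0, 0, 386]) stool_2();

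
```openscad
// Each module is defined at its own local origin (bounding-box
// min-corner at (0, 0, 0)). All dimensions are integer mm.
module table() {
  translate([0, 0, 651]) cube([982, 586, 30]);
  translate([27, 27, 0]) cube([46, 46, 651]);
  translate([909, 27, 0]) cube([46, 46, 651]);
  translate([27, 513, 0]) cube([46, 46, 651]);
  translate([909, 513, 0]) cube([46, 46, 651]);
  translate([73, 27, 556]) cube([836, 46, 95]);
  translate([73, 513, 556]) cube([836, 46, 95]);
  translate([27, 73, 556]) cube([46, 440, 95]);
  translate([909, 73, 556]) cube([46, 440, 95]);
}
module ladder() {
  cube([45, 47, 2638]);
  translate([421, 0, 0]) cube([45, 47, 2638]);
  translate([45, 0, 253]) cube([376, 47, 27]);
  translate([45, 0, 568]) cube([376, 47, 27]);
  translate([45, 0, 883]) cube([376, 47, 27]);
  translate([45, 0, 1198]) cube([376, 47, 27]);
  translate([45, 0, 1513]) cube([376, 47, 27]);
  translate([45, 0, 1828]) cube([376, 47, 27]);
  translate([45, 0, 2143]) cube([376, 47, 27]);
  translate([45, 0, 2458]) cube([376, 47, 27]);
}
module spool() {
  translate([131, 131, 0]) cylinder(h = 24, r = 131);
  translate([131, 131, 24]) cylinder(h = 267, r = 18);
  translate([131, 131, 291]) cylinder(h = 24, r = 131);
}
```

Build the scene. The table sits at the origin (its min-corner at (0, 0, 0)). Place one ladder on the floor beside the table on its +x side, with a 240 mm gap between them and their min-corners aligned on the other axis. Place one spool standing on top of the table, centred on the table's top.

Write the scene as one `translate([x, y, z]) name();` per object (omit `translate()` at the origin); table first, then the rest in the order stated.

table();
translate([1222, 0, 0]) ladder();
translate([360, 162, 681]) spool();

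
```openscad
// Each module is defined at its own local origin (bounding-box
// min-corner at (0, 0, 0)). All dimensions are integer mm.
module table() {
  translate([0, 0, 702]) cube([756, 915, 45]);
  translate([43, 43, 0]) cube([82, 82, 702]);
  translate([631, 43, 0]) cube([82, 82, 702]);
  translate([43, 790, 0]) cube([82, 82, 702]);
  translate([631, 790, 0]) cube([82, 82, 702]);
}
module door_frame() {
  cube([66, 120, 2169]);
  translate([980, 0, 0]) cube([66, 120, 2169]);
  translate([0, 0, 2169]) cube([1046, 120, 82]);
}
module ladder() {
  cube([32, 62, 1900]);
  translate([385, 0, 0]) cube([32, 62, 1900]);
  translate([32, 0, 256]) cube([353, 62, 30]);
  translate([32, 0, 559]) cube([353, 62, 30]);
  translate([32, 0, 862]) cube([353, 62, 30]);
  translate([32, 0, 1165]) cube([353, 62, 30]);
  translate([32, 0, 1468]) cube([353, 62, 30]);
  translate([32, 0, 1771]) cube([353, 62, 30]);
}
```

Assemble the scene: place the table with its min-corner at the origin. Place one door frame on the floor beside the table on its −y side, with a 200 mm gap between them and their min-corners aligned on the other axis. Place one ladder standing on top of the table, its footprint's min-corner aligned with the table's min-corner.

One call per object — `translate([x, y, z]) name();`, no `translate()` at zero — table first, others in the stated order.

table();
translate([0, -320, 0]) door_frame();
translate([0, 0, 747]) ladder();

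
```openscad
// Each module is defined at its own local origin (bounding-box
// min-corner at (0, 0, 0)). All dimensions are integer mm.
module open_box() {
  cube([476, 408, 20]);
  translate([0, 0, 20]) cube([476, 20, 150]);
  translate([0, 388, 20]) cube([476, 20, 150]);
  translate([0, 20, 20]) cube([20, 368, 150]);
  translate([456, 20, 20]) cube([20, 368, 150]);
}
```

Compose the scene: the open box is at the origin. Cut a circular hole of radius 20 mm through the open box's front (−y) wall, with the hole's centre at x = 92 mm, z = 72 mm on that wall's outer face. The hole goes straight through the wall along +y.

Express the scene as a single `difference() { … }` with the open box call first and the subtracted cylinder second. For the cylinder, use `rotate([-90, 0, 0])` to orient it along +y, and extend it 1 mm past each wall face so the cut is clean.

difference() {
  open_box();
  translate([92, -1, 72]) rotate([-90, 0, 0]) cylinder(h = 22, r = 20);
}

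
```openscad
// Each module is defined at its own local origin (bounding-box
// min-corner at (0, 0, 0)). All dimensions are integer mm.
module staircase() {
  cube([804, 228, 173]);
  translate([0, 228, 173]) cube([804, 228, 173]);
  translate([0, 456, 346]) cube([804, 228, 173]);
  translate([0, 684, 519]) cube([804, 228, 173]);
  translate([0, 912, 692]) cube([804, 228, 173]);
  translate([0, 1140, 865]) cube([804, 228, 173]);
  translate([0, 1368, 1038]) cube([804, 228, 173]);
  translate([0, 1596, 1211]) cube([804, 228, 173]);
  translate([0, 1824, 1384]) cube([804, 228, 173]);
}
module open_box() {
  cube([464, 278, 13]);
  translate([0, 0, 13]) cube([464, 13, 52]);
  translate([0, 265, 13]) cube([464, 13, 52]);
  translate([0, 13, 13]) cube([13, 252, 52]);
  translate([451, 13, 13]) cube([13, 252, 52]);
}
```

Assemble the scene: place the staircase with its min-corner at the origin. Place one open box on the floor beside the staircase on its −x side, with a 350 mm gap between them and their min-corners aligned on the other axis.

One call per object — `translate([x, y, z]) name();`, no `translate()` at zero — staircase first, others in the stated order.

staircase();
translate([-814, 0, 0]) open_box();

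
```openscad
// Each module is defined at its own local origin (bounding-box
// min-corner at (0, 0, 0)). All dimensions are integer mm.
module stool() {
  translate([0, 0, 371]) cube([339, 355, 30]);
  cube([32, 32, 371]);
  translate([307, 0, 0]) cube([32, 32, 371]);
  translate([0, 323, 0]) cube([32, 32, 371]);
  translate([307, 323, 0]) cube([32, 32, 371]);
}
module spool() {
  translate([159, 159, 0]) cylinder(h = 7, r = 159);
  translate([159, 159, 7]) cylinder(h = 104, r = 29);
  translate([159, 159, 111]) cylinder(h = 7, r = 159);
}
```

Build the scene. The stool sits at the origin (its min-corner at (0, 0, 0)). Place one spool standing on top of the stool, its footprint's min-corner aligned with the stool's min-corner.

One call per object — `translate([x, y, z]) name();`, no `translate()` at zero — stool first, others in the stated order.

stool();
translate([0, 0, 401]) spool();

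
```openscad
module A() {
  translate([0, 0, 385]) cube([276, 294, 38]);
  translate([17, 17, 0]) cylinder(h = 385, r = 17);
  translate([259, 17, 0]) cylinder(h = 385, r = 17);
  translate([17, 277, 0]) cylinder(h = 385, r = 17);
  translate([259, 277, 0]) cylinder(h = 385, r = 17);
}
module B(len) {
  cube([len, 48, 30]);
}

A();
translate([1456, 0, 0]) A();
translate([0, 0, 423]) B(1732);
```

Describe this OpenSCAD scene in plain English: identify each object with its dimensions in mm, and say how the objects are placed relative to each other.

A is a four-legged stool. The seat is 276×294 mm, 38 mm thick, top at z = 423 mm. It stands on four round legs, each 34 mm in diameter, from z = 0 to the seat underside, each leg's axis is inset half a diameter from the nearest pair of seat edges (so the leg's bounding box is flush with the corner).

B is a rectangular beam 1732 mm long (x), 48 mm deep (y), 30 mm thick (z).

The beam spans the tops of two stools placed 1180 mm apart, resting at z = 423 mm.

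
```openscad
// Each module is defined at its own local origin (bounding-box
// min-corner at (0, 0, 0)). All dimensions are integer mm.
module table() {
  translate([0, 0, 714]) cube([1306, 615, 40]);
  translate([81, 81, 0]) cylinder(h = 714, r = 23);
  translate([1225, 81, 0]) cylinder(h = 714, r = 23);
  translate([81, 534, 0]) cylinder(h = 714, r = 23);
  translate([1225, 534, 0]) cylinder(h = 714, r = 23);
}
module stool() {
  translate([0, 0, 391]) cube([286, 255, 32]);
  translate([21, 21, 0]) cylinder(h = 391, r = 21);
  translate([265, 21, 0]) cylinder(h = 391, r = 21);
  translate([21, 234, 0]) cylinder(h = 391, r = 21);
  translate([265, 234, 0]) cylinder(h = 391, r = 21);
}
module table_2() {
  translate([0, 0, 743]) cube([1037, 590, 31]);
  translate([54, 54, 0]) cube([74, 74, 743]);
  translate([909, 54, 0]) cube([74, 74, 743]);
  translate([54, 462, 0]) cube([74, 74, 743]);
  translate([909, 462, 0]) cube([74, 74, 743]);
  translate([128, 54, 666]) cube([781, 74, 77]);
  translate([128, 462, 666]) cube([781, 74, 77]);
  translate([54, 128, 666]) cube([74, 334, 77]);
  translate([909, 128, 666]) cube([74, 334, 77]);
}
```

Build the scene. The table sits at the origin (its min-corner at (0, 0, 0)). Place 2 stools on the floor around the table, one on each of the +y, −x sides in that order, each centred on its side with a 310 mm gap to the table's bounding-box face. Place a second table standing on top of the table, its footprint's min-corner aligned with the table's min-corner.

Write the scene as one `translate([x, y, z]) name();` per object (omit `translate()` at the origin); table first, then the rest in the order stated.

table();
translate([510, 925, 0]) stool();
translate([-596, 180, 0]) stool();
translate([0, 0, 754]) table_2();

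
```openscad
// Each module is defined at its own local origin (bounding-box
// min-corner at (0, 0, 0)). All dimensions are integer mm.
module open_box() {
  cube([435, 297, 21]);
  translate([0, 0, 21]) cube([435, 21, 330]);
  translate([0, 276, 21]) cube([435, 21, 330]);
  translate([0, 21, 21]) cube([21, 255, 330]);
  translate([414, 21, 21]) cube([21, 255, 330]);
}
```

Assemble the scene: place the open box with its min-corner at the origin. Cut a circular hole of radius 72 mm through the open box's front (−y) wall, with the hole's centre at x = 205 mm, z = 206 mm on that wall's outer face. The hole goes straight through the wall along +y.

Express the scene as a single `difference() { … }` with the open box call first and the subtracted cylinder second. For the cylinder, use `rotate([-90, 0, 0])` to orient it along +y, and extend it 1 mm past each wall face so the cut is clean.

difference() {
  open_box();
  translate([205, -1, 206]) rotate([-90, 0, 0]) cylinder(h = 23, r = 72);
}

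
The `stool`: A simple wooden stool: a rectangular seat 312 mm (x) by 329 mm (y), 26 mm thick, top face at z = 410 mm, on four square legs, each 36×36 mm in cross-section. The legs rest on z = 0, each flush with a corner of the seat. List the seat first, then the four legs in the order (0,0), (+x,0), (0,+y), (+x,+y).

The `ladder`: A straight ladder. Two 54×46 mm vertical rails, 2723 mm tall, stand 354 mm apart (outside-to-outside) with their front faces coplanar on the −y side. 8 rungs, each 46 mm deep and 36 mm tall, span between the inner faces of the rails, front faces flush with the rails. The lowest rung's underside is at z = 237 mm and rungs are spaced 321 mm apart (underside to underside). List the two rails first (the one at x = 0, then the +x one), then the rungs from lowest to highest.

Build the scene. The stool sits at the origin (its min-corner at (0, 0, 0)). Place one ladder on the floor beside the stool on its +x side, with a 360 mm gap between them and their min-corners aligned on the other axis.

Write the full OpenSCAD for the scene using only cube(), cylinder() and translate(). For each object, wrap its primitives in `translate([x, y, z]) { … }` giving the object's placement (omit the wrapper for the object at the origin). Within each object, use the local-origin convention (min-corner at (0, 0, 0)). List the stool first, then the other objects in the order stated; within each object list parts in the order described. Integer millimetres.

translate([0, 0, 384]) cube([312, 329, 26]);
cube([36, 36, 384]);
translate([276, 0, 0]) cube([36, 36, 384]);
translate([0, 293, 0]) cube([36, 36, 384]);
translate([276, 293, 0]) cube([36, 36, 384]);
translate([672, 0, 0]) {
  cube([54, 46, 2723]);
  translate([300, 0, 0]) cube([54, 46, 2723]);
  translate([54, 0, 237]) cube([246, 46, 36]);
  translate([54, 0, 558]) cube([246, 46, 36]);
  translate([54, 0, 879]) cube([246, 46, 36]);
  translate([54, 0, 1200]) cube([246, 46, 36]);
  translate([54, 0, 1521]) cube([246, 46, 36]);
  translate([54, 0, 1842]) cube([246, 46, 36]);
  translate([54, 0, 2163]) cube([246, 46, 36]);
  translate([54, 0, 2484]) cube([246, 46, 36]);
}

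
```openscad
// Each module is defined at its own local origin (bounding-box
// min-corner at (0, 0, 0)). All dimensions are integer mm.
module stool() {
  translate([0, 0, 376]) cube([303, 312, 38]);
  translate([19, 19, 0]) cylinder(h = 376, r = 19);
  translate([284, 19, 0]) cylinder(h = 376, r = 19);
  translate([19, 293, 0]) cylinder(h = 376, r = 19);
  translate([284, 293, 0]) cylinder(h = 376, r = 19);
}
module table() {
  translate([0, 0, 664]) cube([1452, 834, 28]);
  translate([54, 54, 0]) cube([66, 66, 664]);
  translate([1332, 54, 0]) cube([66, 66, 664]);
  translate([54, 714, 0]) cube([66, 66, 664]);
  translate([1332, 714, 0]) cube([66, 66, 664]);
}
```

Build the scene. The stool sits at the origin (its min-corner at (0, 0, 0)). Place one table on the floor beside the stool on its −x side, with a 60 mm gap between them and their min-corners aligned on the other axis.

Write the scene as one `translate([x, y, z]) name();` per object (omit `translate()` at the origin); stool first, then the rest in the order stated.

stool();
translate([-1512, 0, 0]) table();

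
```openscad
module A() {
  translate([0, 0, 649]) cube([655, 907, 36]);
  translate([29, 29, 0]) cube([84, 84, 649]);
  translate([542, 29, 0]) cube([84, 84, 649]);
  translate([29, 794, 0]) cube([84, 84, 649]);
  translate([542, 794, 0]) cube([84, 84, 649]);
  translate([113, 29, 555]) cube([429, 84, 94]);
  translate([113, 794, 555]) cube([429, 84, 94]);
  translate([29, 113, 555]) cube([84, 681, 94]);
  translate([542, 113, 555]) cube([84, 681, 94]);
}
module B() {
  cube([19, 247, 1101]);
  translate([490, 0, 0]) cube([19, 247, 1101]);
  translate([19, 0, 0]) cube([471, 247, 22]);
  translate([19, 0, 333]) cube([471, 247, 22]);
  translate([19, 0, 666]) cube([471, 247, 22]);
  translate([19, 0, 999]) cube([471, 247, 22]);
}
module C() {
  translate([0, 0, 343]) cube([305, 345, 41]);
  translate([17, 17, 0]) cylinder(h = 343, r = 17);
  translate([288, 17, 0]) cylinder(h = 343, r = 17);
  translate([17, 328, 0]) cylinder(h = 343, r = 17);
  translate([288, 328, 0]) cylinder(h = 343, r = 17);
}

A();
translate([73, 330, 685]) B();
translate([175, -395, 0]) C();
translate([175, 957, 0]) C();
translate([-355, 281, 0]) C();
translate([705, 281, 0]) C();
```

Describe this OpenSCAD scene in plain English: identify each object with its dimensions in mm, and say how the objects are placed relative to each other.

A is a table with a 655×907 mm rectangular top, 36 mm thick, top surface at z = 685 mm, supported by four 84×84 mm square legs, each inset 29 mm from the nearest pair of top edges, running from the floor. Four apron rails, 84 mm thick and 94 mm tall, run between adjacent legs with their top edges flush with the underside of the top and their outer faces flush with the legs' outer faces.

B is an open bookshelf. Two side panels, each 19 mm thick, 247 mm deep and 1101 mm tall, stand 509 mm apart (outside-to-outside). Between them sit 4 shelves, each 22 mm thick and 247 mm deep, spanning the full gap between the sides. The bottom shelf rests on the floor (its underside at z = 0) and the clear gap between one shelf's top and the next shelf's underside is 311 mm.

C is a four-legged stool. The seat is 305×345 mm, 41 mm thick, top at z = 384 mm. It stands on four round legs, each 34 mm in diameter, from z = 0 to the seat underside, each leg's axis is inset half a diameter from the nearest pair of seat edges (so the leg's bounding box is flush with the corner).

The bookshelf is on top of the table, centred. Four stools sit around the table at the −y, +y, −x, +x sides.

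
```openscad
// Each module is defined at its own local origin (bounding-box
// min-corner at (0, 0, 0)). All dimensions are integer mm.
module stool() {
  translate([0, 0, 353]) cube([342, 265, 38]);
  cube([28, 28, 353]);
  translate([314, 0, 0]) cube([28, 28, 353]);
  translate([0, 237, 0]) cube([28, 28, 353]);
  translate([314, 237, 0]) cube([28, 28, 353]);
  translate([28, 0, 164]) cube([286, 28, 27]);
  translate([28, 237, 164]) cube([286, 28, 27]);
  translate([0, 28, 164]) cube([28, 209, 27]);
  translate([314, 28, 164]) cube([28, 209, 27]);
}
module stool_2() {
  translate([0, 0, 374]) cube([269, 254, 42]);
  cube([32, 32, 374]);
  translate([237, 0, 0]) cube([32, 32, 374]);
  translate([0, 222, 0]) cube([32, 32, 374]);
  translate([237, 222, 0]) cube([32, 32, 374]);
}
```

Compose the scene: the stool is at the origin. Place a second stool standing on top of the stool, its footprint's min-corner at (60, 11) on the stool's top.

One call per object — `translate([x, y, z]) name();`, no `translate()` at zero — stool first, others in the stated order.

stool();
translate([60, 11, 391]) stool_2();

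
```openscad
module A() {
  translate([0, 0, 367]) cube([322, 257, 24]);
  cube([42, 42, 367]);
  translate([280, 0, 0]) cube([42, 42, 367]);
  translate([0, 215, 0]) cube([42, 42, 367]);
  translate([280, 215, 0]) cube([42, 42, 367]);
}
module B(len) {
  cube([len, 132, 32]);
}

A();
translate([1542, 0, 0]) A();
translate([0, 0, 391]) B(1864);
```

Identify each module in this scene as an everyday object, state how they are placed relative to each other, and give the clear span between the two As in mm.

Second stool starts at x = 1542; first ends at x = 322; clear span = 1542 − 322 = 1220 mm.

A is a stool. B is a beam. A beam spans the tops of two stools. The clear span between the two stools is 1220 mm.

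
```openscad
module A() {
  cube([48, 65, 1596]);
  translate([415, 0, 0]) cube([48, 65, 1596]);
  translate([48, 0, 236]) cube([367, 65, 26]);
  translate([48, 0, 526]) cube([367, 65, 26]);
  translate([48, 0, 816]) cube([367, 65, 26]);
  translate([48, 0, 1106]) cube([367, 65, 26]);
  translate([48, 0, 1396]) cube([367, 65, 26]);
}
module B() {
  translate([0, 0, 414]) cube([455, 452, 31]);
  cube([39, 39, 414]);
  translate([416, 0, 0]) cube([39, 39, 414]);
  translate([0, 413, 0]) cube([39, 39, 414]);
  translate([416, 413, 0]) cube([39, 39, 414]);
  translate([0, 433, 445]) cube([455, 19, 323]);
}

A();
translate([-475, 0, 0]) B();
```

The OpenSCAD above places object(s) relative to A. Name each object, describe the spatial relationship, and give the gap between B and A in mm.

A is a ladder. B is a chair. The chair is on the floor beside the ladder on its −x side. The gap between the chair and the ladder is 20 mm.

The chair's nearest face is 20 mm from the ladder's −x face.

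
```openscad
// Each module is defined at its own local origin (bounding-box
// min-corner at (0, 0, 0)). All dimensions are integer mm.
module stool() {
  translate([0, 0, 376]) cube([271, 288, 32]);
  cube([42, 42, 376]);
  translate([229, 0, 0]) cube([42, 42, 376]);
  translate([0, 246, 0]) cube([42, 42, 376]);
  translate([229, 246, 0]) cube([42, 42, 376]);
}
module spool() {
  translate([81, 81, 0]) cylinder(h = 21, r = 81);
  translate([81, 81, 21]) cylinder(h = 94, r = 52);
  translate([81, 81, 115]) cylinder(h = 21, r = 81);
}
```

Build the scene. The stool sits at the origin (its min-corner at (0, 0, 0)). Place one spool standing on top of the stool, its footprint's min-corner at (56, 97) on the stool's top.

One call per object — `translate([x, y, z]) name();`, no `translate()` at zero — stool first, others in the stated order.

stool();
translate([56, 97, 408]) spool();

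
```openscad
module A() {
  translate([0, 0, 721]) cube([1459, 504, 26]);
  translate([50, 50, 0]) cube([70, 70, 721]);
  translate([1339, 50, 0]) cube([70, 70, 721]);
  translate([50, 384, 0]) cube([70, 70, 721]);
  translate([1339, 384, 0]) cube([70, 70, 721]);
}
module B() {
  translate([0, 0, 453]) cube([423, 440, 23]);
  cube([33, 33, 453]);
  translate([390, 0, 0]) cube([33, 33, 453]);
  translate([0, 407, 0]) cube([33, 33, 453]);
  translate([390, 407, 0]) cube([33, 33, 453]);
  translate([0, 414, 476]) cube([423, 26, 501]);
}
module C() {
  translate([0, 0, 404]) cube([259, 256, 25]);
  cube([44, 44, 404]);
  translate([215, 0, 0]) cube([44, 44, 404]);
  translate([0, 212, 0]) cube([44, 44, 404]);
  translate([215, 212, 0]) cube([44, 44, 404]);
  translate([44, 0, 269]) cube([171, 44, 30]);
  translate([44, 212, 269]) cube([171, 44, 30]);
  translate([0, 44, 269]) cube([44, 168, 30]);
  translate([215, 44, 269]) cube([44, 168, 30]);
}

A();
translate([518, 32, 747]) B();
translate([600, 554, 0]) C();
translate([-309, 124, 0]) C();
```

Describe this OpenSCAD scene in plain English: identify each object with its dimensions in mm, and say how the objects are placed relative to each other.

A is a table with a 1459×504 mm rectangular top, 26 mm thick, top surface at z = 747 mm, supported by four 70×70 mm square legs, each inset 50 mm from the nearest pair of top edges, running from the floor.

B is a chair: 423×440 mm seat, 23 mm thick, top at z = 476 mm, on four 33 mm square corner legs flush with the seat edges. A 26 mm thick backrest slab spans the full seat width, extending 501 mm above the seat top, its back face flush with the seat's +y edge.

C is a four-legged stool. The seat is 259×256 mm, 25 mm thick, top at z = 429 mm. It stands on four square legs, each 44×44 mm in cross-section, from z = 0 to the seat underside, each flush with a corner of the seat. Four stretchers, 44 mm wide and 30 mm tall, connect adjacent legs with their undersides at z = 269 mm, each running between the inner faces of the legs it joins and aligned with the legs' outer faces on the other axis.

The chair is on top of the table, centred. Two stools sit around the table at the +y, −x sides.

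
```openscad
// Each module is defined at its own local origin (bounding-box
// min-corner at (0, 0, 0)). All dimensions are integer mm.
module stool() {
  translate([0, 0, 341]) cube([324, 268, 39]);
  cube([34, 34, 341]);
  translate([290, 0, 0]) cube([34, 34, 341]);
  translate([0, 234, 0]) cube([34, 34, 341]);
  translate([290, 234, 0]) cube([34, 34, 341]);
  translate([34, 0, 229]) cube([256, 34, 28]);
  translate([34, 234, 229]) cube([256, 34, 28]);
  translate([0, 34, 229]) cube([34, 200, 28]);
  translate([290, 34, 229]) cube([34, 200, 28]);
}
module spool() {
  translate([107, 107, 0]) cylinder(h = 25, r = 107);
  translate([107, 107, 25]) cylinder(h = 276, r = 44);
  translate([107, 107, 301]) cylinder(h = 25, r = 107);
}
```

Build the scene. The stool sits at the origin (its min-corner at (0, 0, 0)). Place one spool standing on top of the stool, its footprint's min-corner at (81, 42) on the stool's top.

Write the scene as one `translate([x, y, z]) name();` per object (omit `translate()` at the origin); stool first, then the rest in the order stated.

stool();
translate([81, 42, 380]) spool();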